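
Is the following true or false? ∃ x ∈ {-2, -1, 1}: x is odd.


Evaluate the predicate on each element: -2:F, -1:T, 1:T.
Witness x = -1 satisfies the predicate.

T


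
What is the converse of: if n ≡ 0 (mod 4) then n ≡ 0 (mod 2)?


The converse of (P → Q) is (Q → P). It is not in general equivalent to the original.
Here P = 'n ≡ 0 (mod 4)' and Q = 'n ≡ 0 (mod 2)'.

If n ≡ 0 (mod 2), then n ≡ 0 (mod 4).


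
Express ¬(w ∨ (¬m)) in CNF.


Step 1: Apply De Morgan: ¬(w ∨ (¬m)) = ¬w ∧ ¬(¬m).
Step 2: Eliminate any double negations (¬¬X = X).

(¬w) ∧ m


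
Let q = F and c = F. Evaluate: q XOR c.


Exclusive or is true when exactly one operand is true.
Substitute: q=F, c=F.
F XOR F evaluates to F.

F


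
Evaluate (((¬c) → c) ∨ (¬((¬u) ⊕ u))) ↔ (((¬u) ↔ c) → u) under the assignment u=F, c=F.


Substitute u=F, c=F:
¬c = T
(¬c) → c = T → F = F
¬u = T
(¬u) ⊕ u = T ⊕ F = T
¬((¬u) ⊕ u) = F
((¬c) → c) ∨ (¬((¬u) ⊕ u)) = F ∨ F = F
¬u = T
(¬u) ↔ c = T ↔ F = F
((¬u) ↔ c) → u = F → F = T
(((¬c) → c) ∨ (¬((¬u) ⊕ u))) ↔ (((¬u) ↔ c) → u) = F ↔ T = F

F


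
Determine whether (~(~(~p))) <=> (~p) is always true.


Build the truth table over {p}:
p | φ
-----
False | True
True | True
Every row evaluates to true.

Yes, it is a tautology.


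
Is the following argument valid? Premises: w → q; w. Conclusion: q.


This matches the form of modus ponens: the conclusion follows in every model of the premises.

Valid.


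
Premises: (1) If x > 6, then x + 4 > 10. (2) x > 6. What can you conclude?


Modus ponens: from (P → Q) and P, infer Q.
P = 'x > 6' is asserted, and P → Q holds, so Q follows.

x + 4 > 10.


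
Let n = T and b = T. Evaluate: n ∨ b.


Disjunction is false only when both operands are false.
Substitute: n=T, b=T.
T ∨ T evaluates to T.

T


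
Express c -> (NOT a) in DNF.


Step 1: Rewrite c → (¬a) as ¬c ∨ (¬a).

(NOT c) OR (NOT a)


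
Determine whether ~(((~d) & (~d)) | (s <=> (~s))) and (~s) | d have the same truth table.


Compare truth tables:
d | s | φ | ψ
-------------
False | False | False | True
True | False | True | True
False | True | False | False
True | True | True | True
They differ at row 1 (d=False, s=False): φ=False but ψ=True.

No, they are not logically equivalent.


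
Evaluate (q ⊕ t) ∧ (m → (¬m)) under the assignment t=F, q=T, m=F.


Substitute t=F, q=T, m=F:
q ⊕ t = T ⊕ F = T
¬m = T
m → (¬m) = F → T = T
(q ⊕ t) ∧ (m → (¬m)) = T ∧ T = T

T


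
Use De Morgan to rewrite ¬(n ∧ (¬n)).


De Morgan: the negation of a conjunction is the disjunction of the negations.
Distribute ¬ across ∧, flipping it to ∨, and negate each literal.

(¬n) ∨ n


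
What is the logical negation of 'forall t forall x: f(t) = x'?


Negation flips each quantifier (∀↔∃) and negates the inner predicate.
¬(forall t forall x: φ) = exists t exists x: ¬φ.

exists t exists x: ~(f(t) = x)


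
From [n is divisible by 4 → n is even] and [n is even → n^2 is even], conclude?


Hypothetical syllogism: from (P → Q) and (Q → R), infer (P → R).
Chain the two implications through the shared middle term 'n is even'.

n is divisible by 4 → n^2 is even


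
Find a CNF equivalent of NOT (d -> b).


Step 1: Rewrite d → b as ¬d ∨ b.
Step 2: Negate: ¬(¬d ∨ b) = d ∧ ¬b (De Morgan + double negation).

d AND (NOT b)


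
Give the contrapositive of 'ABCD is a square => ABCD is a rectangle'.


The contrapositive of (P → Q) is (¬Q → ¬P); it is logically equivalent to the original.
Here P = 'ABCD is a square' and Q = 'ABCD is a rectangle'.

If not (ABCD is a rectangle), then not (ABCD is a square).


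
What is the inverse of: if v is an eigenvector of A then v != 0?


The inverse of (P → Q) is (¬P → ¬Q). It is equivalent to the converse, not to the original.
Here P = 'v is an eigenvector of A' and Q = 'v != 0'.

If not (v is an eigenvector of A), then not (v != 0).


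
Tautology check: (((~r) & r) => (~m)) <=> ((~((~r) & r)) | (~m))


Build the truth table over {m, r}:
m | r | φ
---------
False | False | True
True | False | True
False | True | True
True | True | True
Every row evaluates to true.

Yes, it is a tautology.


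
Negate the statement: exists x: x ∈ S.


¬(forall x: φ) = exists x: ¬φ, and ¬(exists x: φ) = forall x: ¬φ.
Apply to the existential statement.

forall x: ~(x ∈ S)


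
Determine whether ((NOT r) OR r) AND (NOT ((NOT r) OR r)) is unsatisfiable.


Truth table over {r}:
r | φ
-----
F | F
T | F
Every row is false.

Yes, it is a contradiction.


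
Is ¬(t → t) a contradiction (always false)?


Truth table over {t}:
t | φ
-----
F | F
T | F
Every row is false.

Yes, it is a contradiction.


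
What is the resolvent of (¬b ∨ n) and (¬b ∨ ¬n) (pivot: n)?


The clauses contain complementary literals n and ¬n.
Resolution eliminates this pair and disjoins the remaining literals (merging duplicates).

¬b


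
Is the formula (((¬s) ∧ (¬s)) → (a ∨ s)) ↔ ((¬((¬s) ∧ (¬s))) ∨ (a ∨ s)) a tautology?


Build the truth table over {a, s}:
a | s | φ
---------
F | F | T
T | F | T
F | T | T
T | T | T
Every row evaluates to true.

Yes, it is a tautology.


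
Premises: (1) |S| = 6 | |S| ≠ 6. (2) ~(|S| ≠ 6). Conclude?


Disjunctive syllogism: from (P ∨ Q) and ¬P, infer Q.
One disjunct, '|S| ≠ 6', is ruled out; the other must hold.

|S| = 6


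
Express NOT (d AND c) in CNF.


Step 1: Apply De Morgan: ¬(d ∧ c) = ¬d ∨ ¬c.

(NOT d) OR (NOT c)


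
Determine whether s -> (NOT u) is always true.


Build the truth table over {s, u}:
s | u | φ
---------
F | F | T
T | F | T
F | T | T
T | T | F
Counterexample at row 4: with s=T, u=T, the formula is F.

No, it is not a tautology.


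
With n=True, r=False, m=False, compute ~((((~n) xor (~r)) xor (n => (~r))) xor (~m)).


Substitute n=True, r=False, m=False:
~n = False
~r = True
(~n) xor (~r) = False xor True = True
~r = True
n => (~r) = True => True = True
((~n) xor (~r)) xor (n => (~r)) = True xor True = False
~m = True
(((~n) xor (~r)) xor (n => (~r))) xor (~m) = False xor True = True
~((((~n) xor (~r)) xor (n => (~r))) xor (~m)) = False

False


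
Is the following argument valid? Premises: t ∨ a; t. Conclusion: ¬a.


This is affirming a disjunct (fallacy). There exist truth assignments where the premises are all true but the conclusion is false.

Invalid.


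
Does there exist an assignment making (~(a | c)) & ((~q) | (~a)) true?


Search for a satisfying assignment over {a, c, q}.
Try a=False, c=False, q=False: the formula evaluates to True.
A satisfying assignment exists.

Satisfiable.


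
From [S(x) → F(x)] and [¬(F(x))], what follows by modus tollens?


Modus tollens: from (P → Q) and ¬Q, infer ¬P.
Q = 'F(x)' is denied; since P → Q, P must also fail.

Not (S(x)).


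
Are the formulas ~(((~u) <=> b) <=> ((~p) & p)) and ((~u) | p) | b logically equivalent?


Compare truth tables:
b | p | u | φ | ψ
-----------------
False | False | False | False | True
True | False | False | True | True
False | True | False | False | True
True | True | False | True | True
False | False | True | True | False
True | False | True | False | True
False | True | True | True | True
True | True | True | False | True
They differ at row 1 (b=False, p=False, u=False): φ=False but ψ=True.

No, they are not logically equivalent.


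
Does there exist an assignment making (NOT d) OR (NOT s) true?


Search for a satisfying assignment over {d, s}.
Try d=F, s=F: the formula evaluates to T.
A satisfying assignment exists.

Satisfiable.


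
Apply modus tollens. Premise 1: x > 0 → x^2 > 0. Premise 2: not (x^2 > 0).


Modus tollens: from (P → Q) and ¬Q, infer ¬P.
Q = 'x^2 > 0' is denied; since P → Q, P must also fail.

Not (x > 0).


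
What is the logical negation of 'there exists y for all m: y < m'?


Negation flips each quantifier (∀↔∃) and negates the inner predicate.
¬(there exists y for all m: φ) = for all y there exists m: ¬φ.

for all y there exists m: NOT(y < m)


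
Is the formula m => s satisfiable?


Search for a satisfying assignment over {m, s}.
Try m=False, s=False: the formula evaluates to True.
A satisfying assignment exists.

Satisfiable.


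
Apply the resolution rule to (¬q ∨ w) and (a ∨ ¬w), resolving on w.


The clauses contain complementary literals w and ¬w.
Resolution eliminates this pair and disjoins the remaining literals (merging duplicates).

(¬q ∨ a)


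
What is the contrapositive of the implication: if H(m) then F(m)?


The contrapositive of (P → Q) is (¬Q → ¬P); it is logically equivalent to the original.
Here P = 'H(m)' and Q = 'F(m)'.

If not (F(m)), then not (H(m)).


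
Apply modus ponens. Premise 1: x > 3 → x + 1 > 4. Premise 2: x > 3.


Modus ponens: from (P → Q) and P, infer Q.
P = 'x > 3' is asserted, and P → Q holds, so Q follows.

x + 1 > 4.


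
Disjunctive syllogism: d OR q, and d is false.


Disjunctive syllogism: from (P ∨ Q) and ¬P, infer Q.
One disjunct, 'd', is ruled out; the other must hold.

q


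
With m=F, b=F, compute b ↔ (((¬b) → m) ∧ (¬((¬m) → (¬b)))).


Substitute m=F, b=F:
¬b = T
(¬b) → m = T → F = F
¬m = T
¬b = T
(¬m) → (¬b) = T → T = T
¬((¬m) → (¬b)) = F
((¬b) → m) ∧ (¬((¬m) → (¬b))) = F ∧ F = F
b ↔ (((¬b) → m) ∧ (¬((¬m) → (¬b)))) = F ↔ F = T

T


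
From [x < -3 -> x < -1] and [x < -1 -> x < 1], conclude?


Hypothetical syllogism: from (P → Q) and (Q → R), infer (P → R).
Chain the two implications through the shared middle term 'x < -1'.

x < -3 -> x < 1


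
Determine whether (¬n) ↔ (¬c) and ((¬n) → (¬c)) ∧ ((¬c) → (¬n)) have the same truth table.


Compare truth tables:
c | n | φ | ψ
-------------
F | F | T | T
T | F | F | F
F | T | F | F
T | T | T | T
The columns φ and ψ agree on every row.

Yes, they are logically equivalent.


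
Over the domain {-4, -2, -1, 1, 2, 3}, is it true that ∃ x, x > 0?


Evaluate the predicate on each element: -4:F, -2:F, -1:F, 1:T, 2:T, 3:T.
Witness x = 1 satisfies the predicate.

T


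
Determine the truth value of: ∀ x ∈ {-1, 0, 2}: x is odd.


Evaluate the predicate on each element: -1:T, 0:F, 2:F.
Counterexample x = 0 fails the predicate.

F


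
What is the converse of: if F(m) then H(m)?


The converse of (P → Q) is (Q → P). It is not in general equivalent to the original.
Here P = 'F(m)' and Q = 'H(m)'.

If H(m), then F(m).


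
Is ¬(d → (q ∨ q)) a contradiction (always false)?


Truth table over {d, q}:
d | q | φ
---------
F | F | F
T | F | T
F | T | F
T | T | F
Satisfying assignment at row 2: d=T, q=F gives T.

No, it is not a contradiction.


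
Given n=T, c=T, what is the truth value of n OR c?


Disjunction is false only when both operands are false.
Substitute: n=T, c=T.
T OR T evaluates to T.

T


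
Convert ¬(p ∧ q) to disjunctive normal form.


Step 1: Apply De Morgan: ¬(p ∧ q) = ¬p ∨ ¬q.

(¬p) ∨ (¬q)


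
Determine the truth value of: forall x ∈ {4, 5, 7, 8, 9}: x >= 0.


Evaluate the predicate on each element: 4:True, 5:True, 7:True, 8:True, 9:True.
Every element satisfies the predicate.

True


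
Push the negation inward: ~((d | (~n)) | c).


De Morgan: the negation of a disjunction is the conjunction of the negations.
Distribute ~ across |, flipping it to &, and negate each literal.

((~d) & n) & (~c)


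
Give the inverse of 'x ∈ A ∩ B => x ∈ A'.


The inverse of (P → Q) is (¬P → ¬Q). It is equivalent to the converse, not to the original.
Here P = 'x ∈ A ∩ B' and Q = 'x ∈ A'.

If not (x ∈ A ∩ B), then not (x ∈ A).


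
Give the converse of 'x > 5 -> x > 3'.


The converse of (P → Q) is (Q → P). It is not in general equivalent to the original.
Here P = 'x > 5' and Q = 'x > 3'.

If x > 3, then x > 5.


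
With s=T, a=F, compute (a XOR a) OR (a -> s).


Substitute s=T, a=F:
a XOR a = F XOR F = F
a -> s = F -> T = T
(a XOR a) OR (a -> s) = F OR T = T

T


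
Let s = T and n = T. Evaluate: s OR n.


Disjunction is false only when both operands are false.
Substitute: s=T, n=T.
T OR T evaluates to T.

T


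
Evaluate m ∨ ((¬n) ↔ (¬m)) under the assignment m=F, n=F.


Substitute m=F, n=F:
¬n = T
¬m = T
(¬n) ↔ (¬m) = T ↔ T = T
m ∨ ((¬n) ↔ (¬m)) = F ∨ T = T

T


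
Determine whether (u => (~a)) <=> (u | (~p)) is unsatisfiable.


Truth table over {a, p, u}:
a | p | u | φ
-------------
False | False | False | True
True | False | False | True
False | True | False | False
True | True | False | False
False | False | True | True
True | False | True | False
False | True | True | True
True | True | True | False
Satisfying assignment at row 1: a=False, p=False, u=False gives True.

No, it is not a contradiction.


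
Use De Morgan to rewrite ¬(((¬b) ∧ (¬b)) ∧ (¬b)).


De Morgan: the negation of a conjunction is the disjunction of the negations.
Distribute ¬ across ∧, flipping it to ∨, and negate each literal.

(b ∨ b) ∨ b


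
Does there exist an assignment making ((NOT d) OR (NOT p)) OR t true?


Search for a satisfying assignment over {d, p, t}.
Try d=F, p=F, t=F: the formula evaluates to T.
A satisfying assignment exists.

Satisfiable.


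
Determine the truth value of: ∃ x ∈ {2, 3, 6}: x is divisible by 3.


Evaluate the predicate on each element: 2:F, 3:T, 6:T.
Witness x = 3 satisfies the predicate.

T


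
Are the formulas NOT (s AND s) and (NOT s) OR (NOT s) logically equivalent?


Compare truth tables:
s | φ | ψ
---------
F | T | T
T | F | F
The columns φ and ψ agree on every row.

Yes, they are logically equivalent.


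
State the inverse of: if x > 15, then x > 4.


The inverse of (P → Q) is (¬P → ¬Q). It is equivalent to the converse, not to the original.
Here P = 'x > 15' and Q = 'x > 4'.

If not (x > 15), then not (x > 4).


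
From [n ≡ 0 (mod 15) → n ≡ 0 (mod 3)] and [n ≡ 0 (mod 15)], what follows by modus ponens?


Modus ponens: from (P → Q) and P, infer Q.
P = 'n ≡ 0 (mod 15)' is asserted, and P → Q holds, so Q follows.

n ≡ 0 (mod 3).


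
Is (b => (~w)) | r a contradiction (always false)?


Truth table over {b, r, w}:
b | r | w | φ
-------------
False | False | False | True
True | False | False | True
False | True | False | True
True | True | False | True
False | False | True | True
True | False | True | False
False | True | True | True
True | True | True | True
Satisfying assignment at row 1: b=False, r=False, w=False gives True.

No, it is not a contradiction.


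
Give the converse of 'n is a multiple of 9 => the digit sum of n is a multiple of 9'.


The converse of (P → Q) is (Q → P). It is not in general equivalent to the original.
Here P = 'n is a multiple of 9' and Q = 'the digit sum of n is a multiple of 9'.

If the digit sum of n is a multiple of 9, then n is a multiple of 9.


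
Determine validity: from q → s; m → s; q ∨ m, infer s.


This matches the form of proof by cases: the conclusion follows in every model of the premises.

Valid.


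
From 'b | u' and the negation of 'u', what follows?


Disjunctive syllogism: from (P ∨ Q) and ¬P, infer Q.
One disjunct, 'u', is ruled out; the other must hold.

b


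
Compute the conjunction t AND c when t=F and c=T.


Conjunction is true only when both operands are true.
Substitute: t=F, c=T.
F AND T evaluates to F.

F


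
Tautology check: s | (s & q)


Build the truth table over {q, s}:
q | s | φ
---------
False | False | False
True | False | False
False | True | True
True | True | True
Counterexample at row 1: with q=False, s=False, the formula is False.

No, it is not a tautology.


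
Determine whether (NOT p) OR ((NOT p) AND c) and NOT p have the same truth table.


Compare truth tables:
c | p | φ | ψ
-------------
F | F | T | T
T | F | T | T
F | T | F | F
T | T | F | F
The columns φ and ψ agree on every row.

Yes, they are logically equivalent.


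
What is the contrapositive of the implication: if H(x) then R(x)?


The contrapositive of (P → Q) is (¬Q → ¬P); it is logically equivalent to the original.
Here P = 'H(x)' and Q = 'R(x)'.

If not (R(x)), then not (H(x)).


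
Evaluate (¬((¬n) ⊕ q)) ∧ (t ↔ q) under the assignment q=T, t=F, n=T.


Substitute q=T, t=F, n=T:
¬n = F
(¬n) ⊕ q = F ⊕ T = T
¬((¬n) ⊕ q) = F
t ↔ q = F ↔ T = F
(¬((¬n) ⊕ q)) ∧ (t ↔ q) = F ∧ F = F

F


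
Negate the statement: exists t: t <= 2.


¬(forall x: φ) = exists x: ¬φ, and ¬(exists x: φ) = forall x: ¬φ.
Apply to the existential statement.

forall t: ~(t <= 2)


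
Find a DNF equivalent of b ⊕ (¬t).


Step 1: b ⊕ (¬t) is true exactly when they disagree: (b ∧ ¬(¬t)) ∨ (¬b ∧ (¬t)).
Step 2: Eliminate any double negations (¬¬X = X).

(b ∧ t) ∨ ((¬b) ∧ (¬t))


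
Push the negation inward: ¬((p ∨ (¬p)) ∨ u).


De Morgan: the negation of a disjunction is the conjunction of the negations.
Distribute ¬ across ∨, flipping it to ∧, and negate each literal.

((¬p) ∧ p) ∧ (¬u)


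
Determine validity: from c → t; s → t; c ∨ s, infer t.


This matches the form of proof by cases: the conclusion follows in every model of the premises.

Valid.


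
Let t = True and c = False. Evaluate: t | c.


Disjunction is false only when both operands are false.
Substitute: t=True, c=False.
True | False evaluates to True.

True


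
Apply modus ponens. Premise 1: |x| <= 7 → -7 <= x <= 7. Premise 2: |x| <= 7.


Modus ponens: from (P → Q) and P, infer Q.
P = '|x| <= 7' is asserted, and P → Q holds, so Q follows.

-7 <= x <= 7.


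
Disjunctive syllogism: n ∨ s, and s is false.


Disjunctive syllogism: from (P ∨ Q) and ¬P, infer Q.
One disjunct, 's', is ruled out; the other must hold.

n


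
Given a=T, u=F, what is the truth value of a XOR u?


Exclusive or is true when exactly one operand is true.
Substitute: a=T, u=F.
T XOR F evaluates to T.

T


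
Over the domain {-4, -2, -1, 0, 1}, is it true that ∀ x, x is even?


Evaluate the predicate on each element: -4:T, -2:T, -1:F, 0:T, 1:F.
Counterexample x = -1 fails the predicate.

F


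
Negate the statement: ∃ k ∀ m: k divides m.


Negation flips each quantifier (∀↔∃) and negates the inner predicate.
¬(∃ k ∀ m: φ) = ∀ k ∃ m: ¬φ.

∀ k ∃ m: ¬(k divides m)


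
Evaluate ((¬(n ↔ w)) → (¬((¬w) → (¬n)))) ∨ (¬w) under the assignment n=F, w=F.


Substitute n=F, w=F:
n ↔ w = F ↔ F = T
¬(n ↔ w) = F
¬w = T
¬n = T
(¬w) → (¬n) = T → T = T
¬((¬w) → (¬n)) = F
(¬(n ↔ w)) → (¬((¬w) → (¬n))) = F → F = T
¬w = T
((¬(n ↔ w)) → (¬((¬w) → (¬n)))) ∨ (¬w) = T ∨ T = T

T


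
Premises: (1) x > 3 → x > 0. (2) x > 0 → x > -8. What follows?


Hypothetical syllogism: from (P → Q) and (Q → R), infer (P → R).
Chain the two implications through the shared middle term 'x > 0'.

x > 3 → x > -8


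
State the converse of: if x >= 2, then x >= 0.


The converse of (P → Q) is (Q → P). It is not in general equivalent to the original.
Here P = 'x >= 2' and Q = 'x >= 0'.

If x >= 0, then x >= 2.


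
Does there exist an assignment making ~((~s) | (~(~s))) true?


Check all 2 assignments over {s}:
s | φ
-----
False | False
True | False
No assignment makes the formula true.

Unsatisfiable.


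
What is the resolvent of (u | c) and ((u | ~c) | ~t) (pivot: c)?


The clauses contain complementary literals c and ~c.
Resolution eliminates this pair and disjoins the remaining literals (merging duplicates).

(u | ~t)


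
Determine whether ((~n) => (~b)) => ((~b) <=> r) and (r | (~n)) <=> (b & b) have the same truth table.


Compare truth tables:
b | n | r | φ | ψ
-----------------
False | False | False | False | False
True | False | False | True | True
False | True | False | False | True
True | True | False | True | False
False | False | True | True | False
True | False | True | True | True
False | True | True | True | False
True | True | True | False | True
They differ at row 3 (b=False, n=True, r=False): φ=False but ψ=True.

No, they are not logically equivalent.


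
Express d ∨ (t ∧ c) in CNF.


Step 1: Distribute ∨ over ∧: d ∨ (t ∧ c) = (d ∨ t) ∧ (d ∨ c).

(d ∨ t) ∧ (d ∨ c)


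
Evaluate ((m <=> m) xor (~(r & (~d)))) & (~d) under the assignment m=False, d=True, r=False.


Substitute m=False, d=True, r=False:
m <=> m = False <=> False = True
~d = False
r & (~d) = False & False = False
~(r & (~d)) = True
(m <=> m) xor (~(r & (~d))) = True xor True = False
~d = False
((m <=> m) xor (~(r & (~d)))) & (~d) = False & False = False

False


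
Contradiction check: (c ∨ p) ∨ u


Truth table over {c, p, u}:
c | p | u | φ
-------------
F | F | F | F
T | F | F | T
F | T | F | T
T | T | F | T
F | F | T | T
T | F | T | T
F | T | T | T
T | T | T | T
Satisfying assignment at row 2: c=T, p=F, u=F gives T.

No, it is not a contradiction.


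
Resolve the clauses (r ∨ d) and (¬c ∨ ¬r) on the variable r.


The clauses contain complementary literals r and ¬r.
Resolution eliminates this pair and disjoins the remaining literals (merging duplicates).

(d ∨ ¬c)


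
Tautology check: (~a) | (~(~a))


Build the truth table over {a}:
a | φ
-----
False | True
True | True
Every row evaluates to true.

Yes, it is a tautology.


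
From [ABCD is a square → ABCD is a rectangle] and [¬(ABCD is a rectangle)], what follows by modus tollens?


Modus tollens: from (P → Q) and ¬Q, infer ¬P.
Q = 'ABCD is a rectangle' is denied; since P → Q, P must also fail.

Not (ABCD is a square).


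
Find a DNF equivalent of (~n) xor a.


Step 1: (¬n) ⊕ a is true exactly when they disagree: ((¬n) ∧ ¬a) ∨ (¬(¬n) ∧ a).
Step 2: Eliminate any double negations (¬¬X = X).

((~n) & (~a)) | (n & a)


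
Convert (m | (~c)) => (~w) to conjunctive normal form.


Step 1: Rewrite as ¬(m ∨ (¬c)) ∨ (¬w) = (¬m ∧ ¬(¬c)) ∨ (¬w).
Step 2: Distribute ∨ over ∧.
Step 3: Eliminate any double negations (¬¬X = X).

((~m) | (~w)) & (c | (~w))


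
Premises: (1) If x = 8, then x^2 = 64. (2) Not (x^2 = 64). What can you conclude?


Modus tollens: from (P → Q) and ¬Q, infer ¬P.
Q = 'x^2 = 64' is denied; since P → Q, P must also fail.

Not (x = 8).


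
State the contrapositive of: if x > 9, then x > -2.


The contrapositive of (P → Q) is (¬Q → ¬P); it is logically equivalent to the original.
Here P = 'x > 9' and Q = 'x > -2'.

If not (x > -2), then not (x > 9).


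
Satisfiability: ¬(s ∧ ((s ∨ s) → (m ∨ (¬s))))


Search for a satisfying assignment over {m, s}.
Try m=F, s=F: the formula evaluates to T.
A satisfying assignment exists.

Satisfiable.


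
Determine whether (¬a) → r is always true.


Build the truth table over {a, r}:
a | r | φ
---------
F | F | F
T | F | T
F | T | T
T | T | T
Counterexample at row 1: with a=F, r=F, the formula is F.

No, it is not a tautology.


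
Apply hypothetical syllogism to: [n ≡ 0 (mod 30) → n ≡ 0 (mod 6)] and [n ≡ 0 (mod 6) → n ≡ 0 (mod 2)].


Hypothetical syllogism: from (P → Q) and (Q → R), infer (P → R).
Chain the two implications through the shared middle term 'n ≡ 0 (mod 6)'.

n ≡ 0 (mod 30) → n ≡ 0 (mod 2)


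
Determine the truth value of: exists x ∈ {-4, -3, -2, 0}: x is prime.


Evaluate the predicate on each element: -4:False, -3:False, -2:False, 0:False.
No element satisfies the predicate.

False


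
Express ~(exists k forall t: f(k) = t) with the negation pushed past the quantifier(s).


Negation flips each quantifier (∀↔∃) and negates the inner predicate.
¬(exists k forall t: φ) = forall k exists t: ¬φ.

forall k exists t: ~(f(k) = t)


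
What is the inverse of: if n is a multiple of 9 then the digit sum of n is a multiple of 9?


The inverse of (P → Q) is (¬P → ¬Q). It is equivalent to the converse, not to the original.
Here P = 'n is a multiple of 9' and Q = 'the digit sum of n is a multiple of 9'.

If not (n is a multiple of 9), then not (the digit sum of n is a multiple of 9).


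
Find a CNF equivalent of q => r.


Step 1: Rewrite q → r as ¬q ∨ r.

(~q) | r


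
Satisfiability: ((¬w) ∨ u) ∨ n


Search for a satisfying assignment over {n, u, w}.
Try n=F, u=F, w=F: the formula evaluates to T.
A satisfying assignment exists.

Satisfiable.


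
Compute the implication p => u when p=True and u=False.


Implication is false only when antecedent is true and consequent is false.
Substitute: p=True, u=False.
True => False evaluates to False.

False


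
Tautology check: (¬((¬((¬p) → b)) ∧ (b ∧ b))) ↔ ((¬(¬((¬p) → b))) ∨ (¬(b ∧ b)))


Build the truth table over {b, p}:
b | p | φ
---------
F | F | T
T | F | T
F | T | T
T | T | T
Every row evaluates to true.

Yes, it is a tautology.


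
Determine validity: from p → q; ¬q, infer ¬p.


This matches the form of modus tollens: the conclusion follows in every model of the premises.

Valid.


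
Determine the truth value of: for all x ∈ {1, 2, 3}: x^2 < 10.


Evaluate the predicate on each element: 1:T, 2:T, 3:T.
Every element satisfies the predicate.

T


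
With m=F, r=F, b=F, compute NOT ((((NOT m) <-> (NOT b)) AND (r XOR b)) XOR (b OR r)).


Substitute m=F, r=F, b=F:
NOT m = T
NOT b = T
(NOT m) <-> (NOT b) = T <-> T = T
r XOR b = F XOR F = F
((NOT m) <-> (NOT b)) AND (r XOR b) = T AND F = F
b OR r = F OR F = F
(((NOT m) <-> (NOT b)) AND (r XOR b)) XOR (b OR r) = F XOR F = F
NOT ((((NOT m) <-> (NOT b)) AND (r XOR b)) XOR (b OR r)) = T

T


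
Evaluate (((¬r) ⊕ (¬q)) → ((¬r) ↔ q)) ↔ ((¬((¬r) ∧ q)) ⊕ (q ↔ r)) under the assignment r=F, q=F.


Substitute r=F, q=F:
… (earlier sub-steps elided)
(¬r) ⊕ (¬q) = T ⊕ T = F
¬r = T
(¬r) ↔ q = T ↔ F = F
((¬r) ⊕ (¬q)) → ((¬r) ↔ q) = F → F = T
¬r = T
(¬r) ∧ q = T ∧ F = F
¬((¬r) ∧ q) = T
q ↔ r = F ↔ F = T
(¬((¬r) ∧ q)) ⊕ (q ↔ r) = T ⊕ T = F
(((¬r) ⊕ (¬q)) → ((¬r) ↔ q)) ↔ ((¬((¬r) ∧ q)) ⊕ (q ↔ r)) = T ↔ F = F

F


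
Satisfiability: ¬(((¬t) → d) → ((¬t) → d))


Check all 4 assignments over {d, t}:
d | t | φ
---------
F | F | F
T | F | F
F | T | F
T | T | F
No assignment makes the formula true.

Unsatisfiable.


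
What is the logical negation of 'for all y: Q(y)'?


¬(for all x: φ) = there exists x: ¬φ, and ¬(there exists x: φ) = for all x: ¬φ.
Apply to the universal statement.

there exists y: NOT(Q(y))


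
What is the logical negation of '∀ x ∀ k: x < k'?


Negation flips each quantifier (∀↔∃) and negates the inner predicate.
¬(∀ x ∀ k: φ) = ∃ x ∃ k: ¬φ.

∃ x ∃ k: ¬(x < k)


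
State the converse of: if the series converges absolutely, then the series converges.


The converse of (P → Q) is (Q → P). It is not in general equivalent to the original.
Here P = 'the series converges absolutely' and Q = 'the series converges'.

If the series converges, then the series converges absolutely.


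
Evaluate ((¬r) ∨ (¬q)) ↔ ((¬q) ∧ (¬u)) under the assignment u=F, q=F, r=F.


Substitute u=F, q=F, r=F:
¬r = T
¬q = T
(¬r) ∨ (¬q) = T ∨ T = T
¬q = T
¬u = T
(¬q) ∧ (¬u) = T ∧ T = T
((¬r) ∨ (¬q)) ↔ ((¬q) ∧ (¬u)) = T ↔ T = T

T


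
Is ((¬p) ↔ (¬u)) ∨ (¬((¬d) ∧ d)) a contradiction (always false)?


Truth table over {d, p, u}:
d | p | u | φ
-------------
F | F | F | T
T | F | F | T
F | T | F | T
T | T | F | T
F | F | T | T
T | F | T | T
F | T | T | T
T | T | T | T
Satisfying assignment at row 1: d=F, p=F, u=F gives T.

No, it is not a contradiction.


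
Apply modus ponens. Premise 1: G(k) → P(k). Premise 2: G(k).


Modus ponens: from (P → Q) and P, infer Q.
P = 'G(k)' is asserted, and P → Q holds, so Q follows.

P(k).


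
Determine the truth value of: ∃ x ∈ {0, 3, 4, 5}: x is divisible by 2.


Evaluate the predicate on each element: 0:T, 3:F, 4:T, 5:F.
Witness x = 0 satisfies the predicate.

T


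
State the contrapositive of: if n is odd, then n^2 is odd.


The contrapositive of (P → Q) is (¬Q → ¬P); it is logically equivalent to the original.
Here P = 'n is odd' and Q = 'n^2 is odd'.

If not (n^2 is odd), then not (n is odd).


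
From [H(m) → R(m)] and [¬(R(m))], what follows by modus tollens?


Modus tollens: from (P → Q) and ¬Q, infer ¬P.
Q = 'R(m)' is denied; since P → Q, P must also fail.

Not (H(m)).


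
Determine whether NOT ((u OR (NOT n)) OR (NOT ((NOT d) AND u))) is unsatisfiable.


Truth table over {d, n, u}:
d | n | u | φ
-------------
F | F | F | F
T | F | F | F
F | T | F | F
T | T | F | F
F | F | T | F
T | F | T | F
F | T | T | F
T | T | T | F
Every row is false.

Yes, it is a contradiction.


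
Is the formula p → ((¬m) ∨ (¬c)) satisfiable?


Search for a satisfying assignment over {c, m, p}.
Try c=F, m=F, p=F: the formula evaluates to T.
A satisfying assignment exists.

Satisfiable.


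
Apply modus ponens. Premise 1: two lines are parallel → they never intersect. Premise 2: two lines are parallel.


Modus ponens: from (P → Q) and P, infer Q.
P = 'two lines are parallel' is asserted, and P → Q holds, so Q follows.

they never intersect.


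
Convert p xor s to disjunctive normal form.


Step 1: p ⊕ s is true exactly when they disagree: (p ∧ ¬s) ∨ (¬p ∧ s).

(p & (~s)) | ((~p) & s)


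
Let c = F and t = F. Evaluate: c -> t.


Implication is false only when antecedent is true and consequent is false.
Substitute: c=F, t=F.
F -> F evaluates to T.

T


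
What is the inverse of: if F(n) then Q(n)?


The inverse of (P → Q) is (¬P → ¬Q). It is equivalent to the converse, not to the original.
Here P = 'F(n)' and Q = 'Q(n)'.

If not (F(n)), then not (Q(n)).


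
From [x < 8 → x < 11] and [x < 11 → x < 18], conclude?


Hypothetical syllogism: from (P → Q) and (Q → R), infer (P → R).
Chain the two implications through the shared middle term 'x < 11'.

x < 8 → x < 18


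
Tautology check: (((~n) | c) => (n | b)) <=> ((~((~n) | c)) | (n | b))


Build the truth table over {b, c, n}:
b | c | n | φ
-------------
False | False | False | True
True | False | False | True
False | True | False | True
True | True | False | True
False | False | True | True
True | False | True | True
False | True | True | True
True | True | True | True
Every row evaluates to true.

Yes, it is a tautology.


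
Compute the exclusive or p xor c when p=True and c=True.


Exclusive or is true when exactly one operand is true.
Substitute: p=True, c=True.
True xor True evaluates to False.

False


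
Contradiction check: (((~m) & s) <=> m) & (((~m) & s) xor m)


Truth table over {m, s}:
m | s | φ
---------
False | False | False
True | False | False
False | True | False
True | True | False
Every row is false.

Yes, it is a contradiction.


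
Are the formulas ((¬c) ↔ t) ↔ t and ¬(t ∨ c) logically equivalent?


Compare truth tables:
c | t | φ | ψ
-------------
F | F | T | T
T | F | F | F
F | T | T | F
T | T | F | F
They differ at row 3 (c=F, t=T): φ=T but ψ=F.

No, they are not logically equivalent.


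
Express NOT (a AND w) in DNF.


Step 1: Apply De Morgan: ¬(a ∧ w) = ¬a ∨ ¬w.

(NOT a) OR (NOT w)


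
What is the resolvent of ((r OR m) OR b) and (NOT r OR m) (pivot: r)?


The clauses contain complementary literals r and NOTr.
Resolution eliminates this pair and disjoins the remaining literals (merging duplicates).

(b OR m)


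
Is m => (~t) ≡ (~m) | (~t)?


Compare truth tables:
m | t | φ | ψ
-------------
False | False | True | True
True | False | True | True
False | True | True | True
True | True | False | False
The columns φ and ψ agree on every row.

Yes, they are logically equivalent.


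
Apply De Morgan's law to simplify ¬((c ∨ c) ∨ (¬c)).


De Morgan: the negation of a disjunction is the conjunction of the negations.
Distribute ¬ across ∨, flipping it to ∧, and negate each literal.

((¬c) ∧ (¬c)) ∧ c


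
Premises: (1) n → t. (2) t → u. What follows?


Hypothetical syllogism: from (P → Q) and (Q → R), infer (P → R).
Chain the two implications through the shared middle term 't'.

n → u


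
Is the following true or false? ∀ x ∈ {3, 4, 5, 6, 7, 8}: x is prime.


Evaluate the predicate on each element: 3:T, 4:F, 5:T, 6:F, 7:T, 8:F.
Counterexample x = 4 fails the predicate.

F


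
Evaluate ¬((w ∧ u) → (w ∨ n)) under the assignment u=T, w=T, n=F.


Substitute u=T, w=T, n=F:
w ∧ u = T ∧ T = T
w ∨ n = T ∨ F = T
(w ∧ u) → (w ∨ n) = T → T = T
¬((w ∧ u) → (w ∨ n)) = F

F


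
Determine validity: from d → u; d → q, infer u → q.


This is (no valid rule). There exist truth assignments where the premises are all true but the conclusion is false.

Invalid.


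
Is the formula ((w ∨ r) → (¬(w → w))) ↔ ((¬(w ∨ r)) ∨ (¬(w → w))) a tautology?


Build the truth table over {r, w}:
r | w | φ
---------
F | F | T
T | F | T
F | T | T
T | T | T
Every row evaluates to true.

Yes, it is a tautology.


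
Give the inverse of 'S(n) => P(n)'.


The inverse of (P → Q) is (¬P → ¬Q). It is equivalent to the converse, not to the original.
Here P = 'S(n)' and Q = 'P(n)'.

If not (S(n)), then not (P(n)).


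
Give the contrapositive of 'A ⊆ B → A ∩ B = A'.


The contrapositive of (P → Q) is (¬Q → ¬P); it is logically equivalent to the original.
Here P = 'A ⊆ B' and Q = 'A ∩ B = A'.

If not (A ∩ B = A), then not (A ⊆ B).


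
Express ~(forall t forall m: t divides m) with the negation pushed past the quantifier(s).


Negation flips each quantifier (∀↔∃) and negates the inner predicate.
¬(forall t forall m: φ) = exists t exists m: ¬φ.

exists t exists m: ~(t divides m)


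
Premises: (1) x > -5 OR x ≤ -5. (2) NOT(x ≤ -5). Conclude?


Disjunctive syllogism: from (P ∨ Q) and ¬P, infer Q.
One disjunct, 'x ≤ -5', is ruled out; the other must hold.

x > -5


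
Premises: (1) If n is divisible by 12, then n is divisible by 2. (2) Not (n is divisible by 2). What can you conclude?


Modus tollens: from (P → Q) and ¬Q, infer ¬P.
Q = 'n is divisible by 2' is denied; since P → Q, P must also fail.

Not (n is divisible by 12).


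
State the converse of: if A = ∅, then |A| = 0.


The converse of (P → Q) is (Q → P). It is not in general equivalent to the original.
Here P = 'A = ∅' and Q = '|A| = 0'.

If |A| = 0, then A = ∅.


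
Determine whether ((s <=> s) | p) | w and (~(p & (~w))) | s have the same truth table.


Compare truth tables:
p | s | w | φ | ψ
-----------------
False | False | False | True | True
True | False | False | True | False
False | True | False | True | True
True | True | False | True | True
False | False | True | True | True
True | False | True | True | True
False | True | True | True | True
True | True | True | True | True
They differ at row 2 (p=True, s=False, w=False): φ=True but ψ=False.

No, they are not logically equivalent.


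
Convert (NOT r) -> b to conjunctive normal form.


Step 1: Rewrite (¬r) → b as ¬(¬r) ∨ b.
Step 2: Eliminate any double negations (¬¬X = X).

r OR b


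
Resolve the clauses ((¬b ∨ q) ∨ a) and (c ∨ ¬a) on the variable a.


The clauses contain complementary literals a and ¬a.
Resolution eliminates this pair and disjoins the remaining literals (merging duplicates).

((q ∨ ¬b) ∨ c)


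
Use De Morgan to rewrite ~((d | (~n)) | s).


De Morgan: the negation of a disjunction is the conjunction of the negations.
Distribute ~ across |, flipping it to &, and negate each literal.

((~d) & n) & (~s)


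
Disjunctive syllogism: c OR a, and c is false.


Disjunctive syllogism: from (P ∨ Q) and ¬P, infer Q.
One disjunct, 'c', is ruled out; the other must hold.

a


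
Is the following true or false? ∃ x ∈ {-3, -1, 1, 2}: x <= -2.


Evaluate the predicate on each element: -3:T, -1:F, 1:F, 2:F.
Witness x = -3 satisfies the predicate.

T


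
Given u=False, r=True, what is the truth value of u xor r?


Exclusive or is true when exactly one operand is true.
Substitute: u=False, r=True.
False xor True evaluates to True.

True


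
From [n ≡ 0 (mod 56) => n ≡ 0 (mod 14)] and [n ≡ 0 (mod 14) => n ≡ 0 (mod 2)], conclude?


Hypothetical syllogism: from (P → Q) and (Q → R), infer (P → R).
Chain the two implications through the shared middle term 'n ≡ 0 (mod 14)'.

n ≡ 0 (mod 56) => n ≡ 0 (mod 2)


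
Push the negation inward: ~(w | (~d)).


De Morgan: the negation of a disjunction is the conjunction of the negations.
Distribute ~ across |, flipping it to &, and negate each literal.

(~w) & d


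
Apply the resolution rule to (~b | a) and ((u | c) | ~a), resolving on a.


The clauses contain complementary literals a and ~a.
Resolution eliminates this pair and disjoins the remaining literals (merging duplicates).

((~b | c) | u)


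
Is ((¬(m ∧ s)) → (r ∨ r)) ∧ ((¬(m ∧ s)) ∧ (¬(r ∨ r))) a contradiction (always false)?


Truth table over {m, r, s}:
m | r | s | φ
-------------
F | F | F | F
T | F | F | F
F | T | F | F
T | T | F | F
F | F | T | F
T | F | T | F
F | T | T | F
T | T | T | F
Every row is false.

Yes, it is a contradiction.


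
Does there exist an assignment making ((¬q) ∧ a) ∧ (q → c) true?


Search for a satisfying assignment over {a, c, q}.
Try a=T, c=F, q=F: the formula evaluates to T.
A satisfying assignment exists.

Satisfiable.


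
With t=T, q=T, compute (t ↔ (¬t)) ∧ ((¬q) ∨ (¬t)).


Substitute t=T, q=T:
¬t = F
t ↔ (¬t) = T ↔ F = F
¬q = F
¬t = F
(¬q) ∨ (¬t) = F ∨ F = F
(t ↔ (¬t)) ∧ ((¬q) ∨ (¬t)) = F ∧ F = F

F


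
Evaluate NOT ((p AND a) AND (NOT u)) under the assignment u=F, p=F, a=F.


Substitute u=F, p=F, a=F:
p AND a = F AND F = F
NOT u = T
(p AND a) AND (NOT u) = F AND T = F
NOT ((p AND a) AND (NOT u)) = T

T


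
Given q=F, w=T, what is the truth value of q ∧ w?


Conjunction is true only when both operands are true.
Substitute: q=F, w=T.
F ∧ T evaluates to F.

F


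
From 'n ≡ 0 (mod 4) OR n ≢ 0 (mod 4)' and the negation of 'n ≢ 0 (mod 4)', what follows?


Disjunctive syllogism: from (P ∨ Q) and ¬P, infer Q.
One disjunct, 'n ≢ 0 (mod 4)', is ruled out; the other must hold.

n ≡ 0 (mod 4)


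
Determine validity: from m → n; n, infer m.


This is affirming the consequent (fallacy). There exist truth assignments where the premises are all true but the conclusion is false.

Invalid.


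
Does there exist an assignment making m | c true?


Search for a satisfying assignment over {c, m}.
Try c=True, m=False: the formula evaluates to True.
A satisfying assignment exists.

Satisfiable.


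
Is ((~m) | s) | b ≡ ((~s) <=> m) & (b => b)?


Compare truth tables:
b | m | s | φ | ψ
-----------------
False | False | False | True | False
True | False | False | True | False
False | True | False | False | True
True | True | False | True | True
False | False | True | True | True
True | False | True | True | True
False | True | True | True | False
True | True | True | True | False
They differ at row 1 (b=False, m=False, s=False): φ=True but ψ=False.

No, they are not logically equivalent.
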